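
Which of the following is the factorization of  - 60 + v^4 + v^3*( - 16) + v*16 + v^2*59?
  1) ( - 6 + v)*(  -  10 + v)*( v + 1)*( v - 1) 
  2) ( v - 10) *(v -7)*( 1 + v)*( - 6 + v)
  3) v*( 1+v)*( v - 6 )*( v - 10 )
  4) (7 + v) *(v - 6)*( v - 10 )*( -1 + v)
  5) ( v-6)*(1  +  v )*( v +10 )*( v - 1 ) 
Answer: 1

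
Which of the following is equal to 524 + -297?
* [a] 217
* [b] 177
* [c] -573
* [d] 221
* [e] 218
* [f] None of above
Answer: f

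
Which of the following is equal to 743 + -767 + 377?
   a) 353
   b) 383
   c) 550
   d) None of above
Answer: a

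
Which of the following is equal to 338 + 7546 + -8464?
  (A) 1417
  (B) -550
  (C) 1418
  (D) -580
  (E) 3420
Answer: D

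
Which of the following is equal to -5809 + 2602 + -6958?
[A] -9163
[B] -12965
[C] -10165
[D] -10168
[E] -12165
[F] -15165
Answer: C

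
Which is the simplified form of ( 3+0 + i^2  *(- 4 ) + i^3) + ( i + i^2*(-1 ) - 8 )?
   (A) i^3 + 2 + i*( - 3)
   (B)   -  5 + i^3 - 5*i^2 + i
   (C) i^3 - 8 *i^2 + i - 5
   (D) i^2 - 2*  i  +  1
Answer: B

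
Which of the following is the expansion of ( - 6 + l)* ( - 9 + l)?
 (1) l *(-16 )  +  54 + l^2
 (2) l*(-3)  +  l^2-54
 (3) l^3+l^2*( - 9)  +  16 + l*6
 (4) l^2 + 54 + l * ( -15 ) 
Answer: 4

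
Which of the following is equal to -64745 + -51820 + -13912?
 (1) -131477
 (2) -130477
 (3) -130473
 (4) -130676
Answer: 2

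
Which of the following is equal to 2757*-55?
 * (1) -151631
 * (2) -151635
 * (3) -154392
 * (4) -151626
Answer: 2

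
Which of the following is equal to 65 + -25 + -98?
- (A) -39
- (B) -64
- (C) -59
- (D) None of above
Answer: D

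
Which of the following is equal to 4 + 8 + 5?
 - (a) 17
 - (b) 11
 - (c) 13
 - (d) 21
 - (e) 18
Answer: a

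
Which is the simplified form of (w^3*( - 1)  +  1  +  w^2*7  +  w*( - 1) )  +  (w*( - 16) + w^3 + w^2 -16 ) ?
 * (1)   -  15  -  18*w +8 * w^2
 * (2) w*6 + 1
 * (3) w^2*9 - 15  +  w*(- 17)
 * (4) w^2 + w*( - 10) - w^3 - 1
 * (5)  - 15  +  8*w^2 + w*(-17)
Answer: 5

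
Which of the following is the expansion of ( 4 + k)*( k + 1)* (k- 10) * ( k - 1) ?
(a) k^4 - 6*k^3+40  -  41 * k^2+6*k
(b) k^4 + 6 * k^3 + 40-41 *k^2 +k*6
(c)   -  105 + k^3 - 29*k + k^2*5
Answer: a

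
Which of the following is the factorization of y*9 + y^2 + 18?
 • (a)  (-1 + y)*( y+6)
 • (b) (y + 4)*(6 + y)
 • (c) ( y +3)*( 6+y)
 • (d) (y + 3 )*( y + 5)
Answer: c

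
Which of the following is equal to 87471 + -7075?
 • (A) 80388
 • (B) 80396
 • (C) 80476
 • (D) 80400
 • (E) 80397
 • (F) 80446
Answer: B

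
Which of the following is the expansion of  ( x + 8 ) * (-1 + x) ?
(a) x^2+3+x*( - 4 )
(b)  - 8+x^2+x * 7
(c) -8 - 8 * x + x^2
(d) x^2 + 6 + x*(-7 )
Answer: b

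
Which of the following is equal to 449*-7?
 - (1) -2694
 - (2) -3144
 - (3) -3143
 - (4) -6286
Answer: 3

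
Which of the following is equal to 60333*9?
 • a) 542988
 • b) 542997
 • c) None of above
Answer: b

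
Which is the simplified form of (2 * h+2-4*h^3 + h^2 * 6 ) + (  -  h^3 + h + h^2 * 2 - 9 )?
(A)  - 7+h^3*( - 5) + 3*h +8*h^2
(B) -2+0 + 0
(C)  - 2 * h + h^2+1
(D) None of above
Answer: A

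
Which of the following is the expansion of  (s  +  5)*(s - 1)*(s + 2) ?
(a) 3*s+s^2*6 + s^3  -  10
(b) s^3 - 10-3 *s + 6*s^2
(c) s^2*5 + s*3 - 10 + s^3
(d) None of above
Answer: a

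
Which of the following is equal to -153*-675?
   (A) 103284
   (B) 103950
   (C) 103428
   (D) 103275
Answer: D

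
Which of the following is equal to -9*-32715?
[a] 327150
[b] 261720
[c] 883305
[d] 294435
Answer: d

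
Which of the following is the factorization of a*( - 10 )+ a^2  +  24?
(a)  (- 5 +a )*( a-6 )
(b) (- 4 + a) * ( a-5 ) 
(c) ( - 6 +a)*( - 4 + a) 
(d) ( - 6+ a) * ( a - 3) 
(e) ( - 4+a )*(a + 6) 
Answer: c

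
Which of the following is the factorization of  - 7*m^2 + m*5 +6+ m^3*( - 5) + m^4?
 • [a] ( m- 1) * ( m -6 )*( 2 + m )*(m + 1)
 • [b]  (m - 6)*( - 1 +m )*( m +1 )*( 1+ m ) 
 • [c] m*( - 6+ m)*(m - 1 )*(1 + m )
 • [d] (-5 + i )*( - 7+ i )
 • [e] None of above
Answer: b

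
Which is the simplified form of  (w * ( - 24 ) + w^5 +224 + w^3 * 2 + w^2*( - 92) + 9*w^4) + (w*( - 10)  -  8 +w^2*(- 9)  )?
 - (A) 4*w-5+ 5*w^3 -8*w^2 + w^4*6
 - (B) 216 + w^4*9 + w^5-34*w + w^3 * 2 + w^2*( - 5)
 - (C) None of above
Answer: C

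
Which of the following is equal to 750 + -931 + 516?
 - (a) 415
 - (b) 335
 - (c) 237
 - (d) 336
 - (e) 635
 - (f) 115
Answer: b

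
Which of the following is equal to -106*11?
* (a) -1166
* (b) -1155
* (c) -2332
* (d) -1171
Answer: a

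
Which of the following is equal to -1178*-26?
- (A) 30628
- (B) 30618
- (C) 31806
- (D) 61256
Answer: A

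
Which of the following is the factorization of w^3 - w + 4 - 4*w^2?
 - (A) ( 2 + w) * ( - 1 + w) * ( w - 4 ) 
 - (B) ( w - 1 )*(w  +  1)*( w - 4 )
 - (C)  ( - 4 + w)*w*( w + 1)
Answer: B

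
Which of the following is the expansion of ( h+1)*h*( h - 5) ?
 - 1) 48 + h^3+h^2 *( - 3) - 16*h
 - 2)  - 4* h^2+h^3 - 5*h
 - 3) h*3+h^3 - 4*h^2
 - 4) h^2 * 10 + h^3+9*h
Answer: 2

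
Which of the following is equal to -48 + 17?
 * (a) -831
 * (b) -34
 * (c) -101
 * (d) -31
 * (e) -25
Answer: d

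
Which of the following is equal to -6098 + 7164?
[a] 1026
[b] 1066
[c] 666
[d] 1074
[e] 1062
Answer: b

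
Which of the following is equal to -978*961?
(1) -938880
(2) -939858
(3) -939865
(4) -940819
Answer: 2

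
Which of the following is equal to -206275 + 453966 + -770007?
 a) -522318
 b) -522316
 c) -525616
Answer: b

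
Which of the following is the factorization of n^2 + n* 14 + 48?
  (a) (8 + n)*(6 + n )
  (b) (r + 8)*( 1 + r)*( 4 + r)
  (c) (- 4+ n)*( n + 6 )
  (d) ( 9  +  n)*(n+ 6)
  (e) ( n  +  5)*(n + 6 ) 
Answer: a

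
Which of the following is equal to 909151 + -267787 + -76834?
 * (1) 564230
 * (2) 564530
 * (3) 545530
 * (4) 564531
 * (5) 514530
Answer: 2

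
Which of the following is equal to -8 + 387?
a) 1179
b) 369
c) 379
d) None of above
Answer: c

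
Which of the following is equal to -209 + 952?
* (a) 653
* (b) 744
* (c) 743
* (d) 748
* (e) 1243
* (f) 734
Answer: c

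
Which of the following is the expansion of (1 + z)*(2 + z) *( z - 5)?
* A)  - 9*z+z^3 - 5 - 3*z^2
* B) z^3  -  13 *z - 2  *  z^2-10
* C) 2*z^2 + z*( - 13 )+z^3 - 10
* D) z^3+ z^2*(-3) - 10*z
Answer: B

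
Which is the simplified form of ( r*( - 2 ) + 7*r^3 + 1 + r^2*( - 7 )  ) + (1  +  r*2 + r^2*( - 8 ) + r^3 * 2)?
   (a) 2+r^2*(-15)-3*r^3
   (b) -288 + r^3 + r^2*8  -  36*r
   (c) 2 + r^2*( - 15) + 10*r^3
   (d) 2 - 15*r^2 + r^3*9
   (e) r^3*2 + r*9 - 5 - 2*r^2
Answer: d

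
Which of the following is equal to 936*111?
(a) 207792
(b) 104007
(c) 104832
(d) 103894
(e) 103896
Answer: e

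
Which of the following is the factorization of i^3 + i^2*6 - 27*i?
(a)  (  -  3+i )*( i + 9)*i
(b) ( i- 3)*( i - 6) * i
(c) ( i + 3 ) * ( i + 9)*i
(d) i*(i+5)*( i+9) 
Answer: a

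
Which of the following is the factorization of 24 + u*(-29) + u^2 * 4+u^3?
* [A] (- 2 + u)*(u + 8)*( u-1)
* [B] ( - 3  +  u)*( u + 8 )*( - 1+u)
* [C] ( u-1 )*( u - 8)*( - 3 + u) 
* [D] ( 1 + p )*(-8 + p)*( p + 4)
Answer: B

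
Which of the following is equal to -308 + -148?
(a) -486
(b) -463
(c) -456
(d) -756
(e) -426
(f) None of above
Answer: c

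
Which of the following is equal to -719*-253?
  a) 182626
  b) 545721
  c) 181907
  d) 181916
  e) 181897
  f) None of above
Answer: c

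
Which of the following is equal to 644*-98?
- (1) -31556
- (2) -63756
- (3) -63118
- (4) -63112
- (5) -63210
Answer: 4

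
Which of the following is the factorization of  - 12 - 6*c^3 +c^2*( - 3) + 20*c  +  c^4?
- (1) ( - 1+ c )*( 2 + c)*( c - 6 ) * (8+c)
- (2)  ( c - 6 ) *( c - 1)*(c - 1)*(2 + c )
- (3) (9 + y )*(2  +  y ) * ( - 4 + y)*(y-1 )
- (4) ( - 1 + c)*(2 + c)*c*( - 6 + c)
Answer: 2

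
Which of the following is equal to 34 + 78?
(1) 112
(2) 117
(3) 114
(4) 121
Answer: 1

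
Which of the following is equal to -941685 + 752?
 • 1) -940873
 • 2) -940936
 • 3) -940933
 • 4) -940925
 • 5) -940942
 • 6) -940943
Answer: 3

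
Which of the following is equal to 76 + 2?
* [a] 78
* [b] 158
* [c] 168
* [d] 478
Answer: a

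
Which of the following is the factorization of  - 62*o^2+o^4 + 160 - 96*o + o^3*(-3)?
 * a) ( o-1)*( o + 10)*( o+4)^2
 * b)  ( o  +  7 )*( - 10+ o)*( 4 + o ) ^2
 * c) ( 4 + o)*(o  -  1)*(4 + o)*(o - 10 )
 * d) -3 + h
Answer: c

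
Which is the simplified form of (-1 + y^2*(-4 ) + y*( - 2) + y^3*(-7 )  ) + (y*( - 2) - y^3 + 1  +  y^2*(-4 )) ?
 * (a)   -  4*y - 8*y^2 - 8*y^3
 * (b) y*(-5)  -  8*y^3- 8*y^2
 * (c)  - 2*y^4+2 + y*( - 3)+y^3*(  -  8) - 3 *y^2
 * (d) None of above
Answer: a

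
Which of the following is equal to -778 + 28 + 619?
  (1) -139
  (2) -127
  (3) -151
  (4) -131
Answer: 4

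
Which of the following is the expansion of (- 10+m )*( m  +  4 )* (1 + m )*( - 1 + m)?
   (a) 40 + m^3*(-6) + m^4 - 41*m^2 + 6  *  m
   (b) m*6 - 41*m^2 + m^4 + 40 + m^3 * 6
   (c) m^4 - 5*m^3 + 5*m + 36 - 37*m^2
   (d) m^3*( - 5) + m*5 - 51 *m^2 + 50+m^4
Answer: a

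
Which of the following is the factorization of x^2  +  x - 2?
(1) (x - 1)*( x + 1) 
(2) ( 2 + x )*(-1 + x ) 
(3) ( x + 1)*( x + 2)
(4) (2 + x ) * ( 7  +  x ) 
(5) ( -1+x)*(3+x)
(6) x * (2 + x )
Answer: 2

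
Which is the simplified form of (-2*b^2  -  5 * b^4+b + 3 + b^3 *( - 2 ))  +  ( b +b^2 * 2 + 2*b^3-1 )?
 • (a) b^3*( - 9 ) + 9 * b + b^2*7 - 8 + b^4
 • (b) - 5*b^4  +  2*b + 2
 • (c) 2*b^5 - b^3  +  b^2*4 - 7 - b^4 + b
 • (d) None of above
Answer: b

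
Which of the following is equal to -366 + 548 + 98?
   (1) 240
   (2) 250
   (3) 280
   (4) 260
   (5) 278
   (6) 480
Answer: 3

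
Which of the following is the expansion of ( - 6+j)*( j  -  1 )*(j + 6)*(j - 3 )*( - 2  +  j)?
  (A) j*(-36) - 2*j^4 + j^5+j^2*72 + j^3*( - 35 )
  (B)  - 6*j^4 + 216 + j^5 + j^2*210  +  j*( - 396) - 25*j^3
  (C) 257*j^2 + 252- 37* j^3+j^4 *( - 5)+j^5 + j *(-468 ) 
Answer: B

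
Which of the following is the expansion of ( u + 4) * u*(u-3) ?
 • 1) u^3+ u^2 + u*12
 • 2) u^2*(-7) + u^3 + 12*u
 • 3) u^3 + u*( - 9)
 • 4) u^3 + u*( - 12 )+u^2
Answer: 4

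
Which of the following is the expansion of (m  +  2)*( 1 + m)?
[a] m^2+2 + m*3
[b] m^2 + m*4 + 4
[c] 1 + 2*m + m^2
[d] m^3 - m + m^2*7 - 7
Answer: a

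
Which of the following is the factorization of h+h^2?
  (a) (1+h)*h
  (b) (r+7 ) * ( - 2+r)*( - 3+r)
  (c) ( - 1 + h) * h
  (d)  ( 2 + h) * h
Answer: a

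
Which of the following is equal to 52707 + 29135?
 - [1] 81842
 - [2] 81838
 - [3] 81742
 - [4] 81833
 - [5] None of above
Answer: 1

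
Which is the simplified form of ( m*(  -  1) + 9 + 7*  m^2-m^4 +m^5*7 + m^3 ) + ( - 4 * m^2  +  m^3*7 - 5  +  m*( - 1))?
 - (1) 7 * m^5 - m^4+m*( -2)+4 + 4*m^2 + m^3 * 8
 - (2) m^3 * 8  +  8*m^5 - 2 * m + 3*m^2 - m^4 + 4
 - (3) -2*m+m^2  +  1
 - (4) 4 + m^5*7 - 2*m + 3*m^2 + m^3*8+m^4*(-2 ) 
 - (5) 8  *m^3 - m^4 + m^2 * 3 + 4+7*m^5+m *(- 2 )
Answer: 5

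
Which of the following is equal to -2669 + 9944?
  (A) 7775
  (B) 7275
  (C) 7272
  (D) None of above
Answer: B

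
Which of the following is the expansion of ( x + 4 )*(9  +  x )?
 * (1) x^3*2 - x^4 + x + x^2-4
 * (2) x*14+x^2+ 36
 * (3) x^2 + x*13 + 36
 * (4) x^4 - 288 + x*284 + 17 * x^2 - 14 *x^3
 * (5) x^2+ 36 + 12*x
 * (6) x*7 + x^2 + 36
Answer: 3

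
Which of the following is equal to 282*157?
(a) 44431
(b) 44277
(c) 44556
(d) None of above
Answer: d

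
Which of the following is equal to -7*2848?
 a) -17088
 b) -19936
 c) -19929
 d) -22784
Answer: b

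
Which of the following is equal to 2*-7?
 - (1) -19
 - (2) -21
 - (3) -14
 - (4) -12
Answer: 3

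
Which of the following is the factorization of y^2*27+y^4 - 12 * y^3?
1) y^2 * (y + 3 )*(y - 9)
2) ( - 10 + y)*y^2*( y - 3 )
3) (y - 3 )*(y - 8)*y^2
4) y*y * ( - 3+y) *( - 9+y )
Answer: 4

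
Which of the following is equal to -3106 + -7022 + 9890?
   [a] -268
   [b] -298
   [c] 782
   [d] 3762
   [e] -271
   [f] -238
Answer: f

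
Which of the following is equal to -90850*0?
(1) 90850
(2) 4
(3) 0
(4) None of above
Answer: 3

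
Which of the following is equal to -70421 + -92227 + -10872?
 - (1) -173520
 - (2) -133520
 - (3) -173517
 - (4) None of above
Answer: 1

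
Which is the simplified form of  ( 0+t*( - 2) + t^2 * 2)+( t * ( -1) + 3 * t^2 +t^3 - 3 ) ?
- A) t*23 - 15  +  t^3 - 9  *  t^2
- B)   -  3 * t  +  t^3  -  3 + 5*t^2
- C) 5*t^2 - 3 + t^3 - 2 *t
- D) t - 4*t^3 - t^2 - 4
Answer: B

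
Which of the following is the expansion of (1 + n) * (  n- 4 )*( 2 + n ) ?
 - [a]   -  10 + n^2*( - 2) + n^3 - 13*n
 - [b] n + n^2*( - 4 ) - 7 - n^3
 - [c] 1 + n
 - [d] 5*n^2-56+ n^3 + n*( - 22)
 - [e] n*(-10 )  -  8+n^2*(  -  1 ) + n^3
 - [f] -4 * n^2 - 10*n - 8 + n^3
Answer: e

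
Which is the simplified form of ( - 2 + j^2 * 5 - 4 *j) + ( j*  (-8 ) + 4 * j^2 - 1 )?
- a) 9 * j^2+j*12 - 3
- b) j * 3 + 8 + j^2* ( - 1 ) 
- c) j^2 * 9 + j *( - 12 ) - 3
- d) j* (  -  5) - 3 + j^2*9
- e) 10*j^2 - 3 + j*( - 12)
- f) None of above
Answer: c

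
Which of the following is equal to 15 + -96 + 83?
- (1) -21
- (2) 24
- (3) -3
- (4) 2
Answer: 4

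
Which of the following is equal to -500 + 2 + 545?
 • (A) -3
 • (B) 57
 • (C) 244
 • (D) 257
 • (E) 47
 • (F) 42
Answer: E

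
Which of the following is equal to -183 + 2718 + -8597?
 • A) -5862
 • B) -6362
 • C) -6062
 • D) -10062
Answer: C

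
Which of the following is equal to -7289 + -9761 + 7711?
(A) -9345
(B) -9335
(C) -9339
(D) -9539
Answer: C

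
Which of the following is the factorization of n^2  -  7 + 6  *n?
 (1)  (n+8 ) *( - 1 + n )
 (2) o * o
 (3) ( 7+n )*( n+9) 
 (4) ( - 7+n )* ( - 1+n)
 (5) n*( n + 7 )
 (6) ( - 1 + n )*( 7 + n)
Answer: 6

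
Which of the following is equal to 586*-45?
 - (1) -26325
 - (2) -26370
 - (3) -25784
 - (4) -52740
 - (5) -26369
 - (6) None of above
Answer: 2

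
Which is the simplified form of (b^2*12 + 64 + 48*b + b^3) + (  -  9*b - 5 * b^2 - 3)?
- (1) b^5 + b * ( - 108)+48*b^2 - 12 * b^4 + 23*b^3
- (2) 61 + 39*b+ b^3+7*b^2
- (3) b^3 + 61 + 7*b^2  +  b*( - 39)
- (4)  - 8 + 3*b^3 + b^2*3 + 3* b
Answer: 2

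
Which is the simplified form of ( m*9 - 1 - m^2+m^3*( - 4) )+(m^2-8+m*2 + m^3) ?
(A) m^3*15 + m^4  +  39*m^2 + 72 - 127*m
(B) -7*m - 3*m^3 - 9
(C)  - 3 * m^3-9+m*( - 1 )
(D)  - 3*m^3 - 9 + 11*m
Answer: D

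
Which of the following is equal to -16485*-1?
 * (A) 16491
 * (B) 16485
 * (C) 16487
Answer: B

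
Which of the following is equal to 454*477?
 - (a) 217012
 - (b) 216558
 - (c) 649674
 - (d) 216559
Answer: b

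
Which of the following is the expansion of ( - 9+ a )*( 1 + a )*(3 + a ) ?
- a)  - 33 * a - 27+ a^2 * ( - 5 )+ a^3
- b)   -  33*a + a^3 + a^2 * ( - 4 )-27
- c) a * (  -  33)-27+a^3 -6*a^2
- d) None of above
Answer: a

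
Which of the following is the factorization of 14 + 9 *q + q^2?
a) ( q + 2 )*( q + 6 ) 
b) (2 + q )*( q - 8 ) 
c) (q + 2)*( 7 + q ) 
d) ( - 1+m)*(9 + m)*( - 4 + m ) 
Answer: c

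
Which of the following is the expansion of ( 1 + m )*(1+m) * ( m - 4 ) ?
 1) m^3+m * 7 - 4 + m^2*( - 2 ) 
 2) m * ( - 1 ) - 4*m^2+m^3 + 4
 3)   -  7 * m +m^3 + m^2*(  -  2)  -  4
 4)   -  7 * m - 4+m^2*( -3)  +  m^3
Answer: 3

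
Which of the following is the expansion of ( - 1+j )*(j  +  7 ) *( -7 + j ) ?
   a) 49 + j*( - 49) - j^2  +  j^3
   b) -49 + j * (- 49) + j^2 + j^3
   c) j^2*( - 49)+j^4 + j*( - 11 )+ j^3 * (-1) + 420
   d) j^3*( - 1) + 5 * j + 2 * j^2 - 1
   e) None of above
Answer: a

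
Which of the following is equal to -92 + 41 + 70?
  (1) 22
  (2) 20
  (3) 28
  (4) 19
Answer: 4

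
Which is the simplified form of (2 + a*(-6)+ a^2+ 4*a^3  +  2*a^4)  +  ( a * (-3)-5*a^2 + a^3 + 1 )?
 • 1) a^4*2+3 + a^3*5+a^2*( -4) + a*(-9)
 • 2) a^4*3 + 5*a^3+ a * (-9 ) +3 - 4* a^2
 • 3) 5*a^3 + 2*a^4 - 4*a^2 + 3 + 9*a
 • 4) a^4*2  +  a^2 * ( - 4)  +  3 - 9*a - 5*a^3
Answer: 1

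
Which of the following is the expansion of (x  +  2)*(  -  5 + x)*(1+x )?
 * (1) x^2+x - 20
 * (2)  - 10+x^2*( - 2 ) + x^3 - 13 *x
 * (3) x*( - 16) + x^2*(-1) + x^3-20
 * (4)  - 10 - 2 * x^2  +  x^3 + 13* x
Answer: 2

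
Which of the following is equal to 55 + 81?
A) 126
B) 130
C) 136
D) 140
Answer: C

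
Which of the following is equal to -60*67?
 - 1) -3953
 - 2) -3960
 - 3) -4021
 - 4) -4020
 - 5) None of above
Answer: 4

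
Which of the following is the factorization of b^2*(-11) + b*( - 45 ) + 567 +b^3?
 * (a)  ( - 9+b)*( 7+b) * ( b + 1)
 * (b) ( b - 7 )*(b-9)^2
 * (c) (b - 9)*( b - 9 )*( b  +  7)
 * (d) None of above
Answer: c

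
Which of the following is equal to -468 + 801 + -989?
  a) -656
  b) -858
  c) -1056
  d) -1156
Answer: a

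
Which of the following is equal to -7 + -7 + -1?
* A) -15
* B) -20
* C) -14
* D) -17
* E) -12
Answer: A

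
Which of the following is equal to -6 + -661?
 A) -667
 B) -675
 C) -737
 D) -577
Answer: A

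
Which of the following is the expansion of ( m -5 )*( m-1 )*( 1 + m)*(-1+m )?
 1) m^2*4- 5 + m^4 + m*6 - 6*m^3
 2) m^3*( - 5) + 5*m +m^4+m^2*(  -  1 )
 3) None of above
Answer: 1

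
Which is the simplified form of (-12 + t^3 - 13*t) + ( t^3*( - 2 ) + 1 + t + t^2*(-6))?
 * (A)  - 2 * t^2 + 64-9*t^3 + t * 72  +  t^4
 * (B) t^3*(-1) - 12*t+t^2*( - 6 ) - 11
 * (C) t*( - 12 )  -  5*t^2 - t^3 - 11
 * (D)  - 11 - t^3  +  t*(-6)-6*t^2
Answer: B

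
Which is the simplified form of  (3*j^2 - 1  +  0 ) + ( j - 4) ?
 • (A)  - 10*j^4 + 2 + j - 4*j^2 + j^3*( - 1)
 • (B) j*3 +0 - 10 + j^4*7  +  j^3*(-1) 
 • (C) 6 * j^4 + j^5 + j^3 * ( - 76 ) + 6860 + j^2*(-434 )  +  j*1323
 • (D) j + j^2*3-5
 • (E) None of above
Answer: D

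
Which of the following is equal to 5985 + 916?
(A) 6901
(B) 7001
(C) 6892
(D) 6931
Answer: A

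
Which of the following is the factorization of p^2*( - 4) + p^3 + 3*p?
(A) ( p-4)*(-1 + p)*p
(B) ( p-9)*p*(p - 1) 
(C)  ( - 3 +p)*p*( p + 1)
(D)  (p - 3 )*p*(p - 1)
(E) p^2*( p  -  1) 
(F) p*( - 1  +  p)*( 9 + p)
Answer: D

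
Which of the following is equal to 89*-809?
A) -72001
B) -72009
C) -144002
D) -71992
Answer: A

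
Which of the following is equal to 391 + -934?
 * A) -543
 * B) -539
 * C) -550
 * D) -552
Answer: A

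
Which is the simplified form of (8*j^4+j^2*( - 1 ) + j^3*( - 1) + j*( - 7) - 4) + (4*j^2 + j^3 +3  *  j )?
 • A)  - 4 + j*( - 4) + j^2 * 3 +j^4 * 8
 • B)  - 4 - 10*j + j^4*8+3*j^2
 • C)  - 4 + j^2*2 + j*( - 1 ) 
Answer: A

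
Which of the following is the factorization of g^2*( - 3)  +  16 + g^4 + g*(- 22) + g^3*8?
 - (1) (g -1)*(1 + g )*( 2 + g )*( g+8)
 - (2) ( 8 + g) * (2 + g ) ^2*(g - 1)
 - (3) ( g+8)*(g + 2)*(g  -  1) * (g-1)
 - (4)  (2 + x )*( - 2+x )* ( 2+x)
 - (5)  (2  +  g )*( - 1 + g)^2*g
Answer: 3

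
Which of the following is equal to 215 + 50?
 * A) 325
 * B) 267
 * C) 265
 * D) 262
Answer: C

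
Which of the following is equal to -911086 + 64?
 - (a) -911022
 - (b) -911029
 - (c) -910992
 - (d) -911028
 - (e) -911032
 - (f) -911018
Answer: a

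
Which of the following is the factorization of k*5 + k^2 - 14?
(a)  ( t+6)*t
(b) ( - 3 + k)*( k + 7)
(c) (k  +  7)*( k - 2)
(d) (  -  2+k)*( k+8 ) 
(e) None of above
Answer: c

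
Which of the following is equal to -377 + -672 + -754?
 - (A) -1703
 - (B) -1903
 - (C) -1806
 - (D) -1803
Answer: D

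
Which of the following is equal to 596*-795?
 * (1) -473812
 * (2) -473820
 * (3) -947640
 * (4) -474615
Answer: 2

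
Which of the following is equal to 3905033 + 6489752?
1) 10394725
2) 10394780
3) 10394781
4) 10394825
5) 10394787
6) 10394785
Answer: 6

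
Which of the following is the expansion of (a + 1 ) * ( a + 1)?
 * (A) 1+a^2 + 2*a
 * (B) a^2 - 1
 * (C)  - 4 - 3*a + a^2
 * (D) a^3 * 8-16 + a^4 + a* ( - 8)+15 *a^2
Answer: A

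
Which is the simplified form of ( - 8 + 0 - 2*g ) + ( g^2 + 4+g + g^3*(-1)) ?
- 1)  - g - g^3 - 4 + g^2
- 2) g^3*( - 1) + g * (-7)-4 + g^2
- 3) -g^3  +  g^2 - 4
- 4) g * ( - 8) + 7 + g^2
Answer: 1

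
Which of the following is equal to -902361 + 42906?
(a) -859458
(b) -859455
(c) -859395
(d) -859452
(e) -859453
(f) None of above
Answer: b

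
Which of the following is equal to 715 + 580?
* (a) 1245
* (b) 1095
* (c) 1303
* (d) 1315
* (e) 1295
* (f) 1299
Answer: e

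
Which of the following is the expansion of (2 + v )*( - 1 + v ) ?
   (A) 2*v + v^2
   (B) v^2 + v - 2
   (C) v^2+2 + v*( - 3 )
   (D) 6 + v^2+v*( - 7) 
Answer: B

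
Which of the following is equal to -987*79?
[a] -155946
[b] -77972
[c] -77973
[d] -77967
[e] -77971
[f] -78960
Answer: c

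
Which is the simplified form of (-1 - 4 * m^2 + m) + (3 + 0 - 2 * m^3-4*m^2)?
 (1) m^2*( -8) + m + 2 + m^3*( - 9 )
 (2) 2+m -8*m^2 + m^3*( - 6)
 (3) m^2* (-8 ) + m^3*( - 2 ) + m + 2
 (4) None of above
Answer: 3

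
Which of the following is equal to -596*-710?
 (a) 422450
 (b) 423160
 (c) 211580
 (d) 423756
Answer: b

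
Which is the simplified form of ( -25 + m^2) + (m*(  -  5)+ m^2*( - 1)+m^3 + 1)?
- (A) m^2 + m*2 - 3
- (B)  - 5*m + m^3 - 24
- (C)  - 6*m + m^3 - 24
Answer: B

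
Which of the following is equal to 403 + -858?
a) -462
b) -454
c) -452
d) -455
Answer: d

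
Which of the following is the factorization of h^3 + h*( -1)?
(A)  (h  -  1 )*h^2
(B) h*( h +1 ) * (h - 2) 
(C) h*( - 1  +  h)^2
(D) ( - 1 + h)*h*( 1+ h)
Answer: D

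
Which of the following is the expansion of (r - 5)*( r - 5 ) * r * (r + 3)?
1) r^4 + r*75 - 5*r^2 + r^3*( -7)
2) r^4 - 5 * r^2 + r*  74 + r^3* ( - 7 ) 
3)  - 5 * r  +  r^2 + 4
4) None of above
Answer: 1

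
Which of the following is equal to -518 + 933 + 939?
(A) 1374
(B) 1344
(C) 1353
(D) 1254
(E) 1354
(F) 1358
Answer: E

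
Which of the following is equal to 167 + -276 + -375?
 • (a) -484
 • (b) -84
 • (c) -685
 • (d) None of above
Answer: a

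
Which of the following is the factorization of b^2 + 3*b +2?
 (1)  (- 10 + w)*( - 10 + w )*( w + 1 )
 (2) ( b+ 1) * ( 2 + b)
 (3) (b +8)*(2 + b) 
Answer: 2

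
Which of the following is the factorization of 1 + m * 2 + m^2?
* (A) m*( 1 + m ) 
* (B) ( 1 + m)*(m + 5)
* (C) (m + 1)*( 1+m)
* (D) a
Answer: C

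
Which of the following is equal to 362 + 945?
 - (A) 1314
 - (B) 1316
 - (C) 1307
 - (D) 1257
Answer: C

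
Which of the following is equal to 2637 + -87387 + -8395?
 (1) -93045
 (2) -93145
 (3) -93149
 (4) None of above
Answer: 2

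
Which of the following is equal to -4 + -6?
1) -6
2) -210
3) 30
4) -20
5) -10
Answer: 5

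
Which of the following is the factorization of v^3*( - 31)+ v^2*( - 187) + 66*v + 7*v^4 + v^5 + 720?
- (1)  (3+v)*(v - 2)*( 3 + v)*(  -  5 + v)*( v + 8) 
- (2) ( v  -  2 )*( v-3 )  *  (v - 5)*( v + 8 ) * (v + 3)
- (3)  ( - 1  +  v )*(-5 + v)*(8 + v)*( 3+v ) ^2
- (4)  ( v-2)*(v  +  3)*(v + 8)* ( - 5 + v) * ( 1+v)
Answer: 1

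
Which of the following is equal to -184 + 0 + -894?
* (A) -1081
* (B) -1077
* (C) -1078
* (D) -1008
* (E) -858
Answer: C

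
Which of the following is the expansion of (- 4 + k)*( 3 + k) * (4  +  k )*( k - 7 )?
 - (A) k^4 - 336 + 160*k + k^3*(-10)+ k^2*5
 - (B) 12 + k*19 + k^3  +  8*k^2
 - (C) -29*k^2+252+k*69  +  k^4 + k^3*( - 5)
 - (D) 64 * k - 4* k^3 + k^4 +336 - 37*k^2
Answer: D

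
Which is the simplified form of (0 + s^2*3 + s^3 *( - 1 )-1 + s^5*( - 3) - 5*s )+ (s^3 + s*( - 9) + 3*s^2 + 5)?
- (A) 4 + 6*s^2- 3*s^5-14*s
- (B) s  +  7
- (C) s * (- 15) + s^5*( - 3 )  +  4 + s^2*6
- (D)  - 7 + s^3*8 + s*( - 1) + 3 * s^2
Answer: A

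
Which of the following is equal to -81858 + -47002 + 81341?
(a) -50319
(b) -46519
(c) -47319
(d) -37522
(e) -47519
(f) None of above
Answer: e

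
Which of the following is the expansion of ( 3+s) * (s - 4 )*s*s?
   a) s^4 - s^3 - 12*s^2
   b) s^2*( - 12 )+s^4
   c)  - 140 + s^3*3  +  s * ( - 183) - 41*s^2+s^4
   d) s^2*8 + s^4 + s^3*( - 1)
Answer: a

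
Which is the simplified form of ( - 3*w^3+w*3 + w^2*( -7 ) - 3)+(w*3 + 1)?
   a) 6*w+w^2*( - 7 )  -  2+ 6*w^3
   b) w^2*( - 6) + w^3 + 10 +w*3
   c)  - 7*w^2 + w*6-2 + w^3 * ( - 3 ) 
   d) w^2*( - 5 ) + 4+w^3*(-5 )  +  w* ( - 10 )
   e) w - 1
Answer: c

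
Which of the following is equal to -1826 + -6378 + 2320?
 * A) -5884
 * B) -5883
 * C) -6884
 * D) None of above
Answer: A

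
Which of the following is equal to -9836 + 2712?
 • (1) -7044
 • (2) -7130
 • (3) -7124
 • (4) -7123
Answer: 3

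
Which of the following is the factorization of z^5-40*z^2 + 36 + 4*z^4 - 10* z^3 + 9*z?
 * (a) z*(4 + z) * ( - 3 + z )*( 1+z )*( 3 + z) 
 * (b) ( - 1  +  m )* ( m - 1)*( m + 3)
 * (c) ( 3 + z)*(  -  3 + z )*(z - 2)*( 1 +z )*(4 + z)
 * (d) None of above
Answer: d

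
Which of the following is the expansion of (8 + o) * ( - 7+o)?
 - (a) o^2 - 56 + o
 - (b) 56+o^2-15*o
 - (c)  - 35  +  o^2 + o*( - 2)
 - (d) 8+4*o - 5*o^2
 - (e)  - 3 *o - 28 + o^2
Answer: a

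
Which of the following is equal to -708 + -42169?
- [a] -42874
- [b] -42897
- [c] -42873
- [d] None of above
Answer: d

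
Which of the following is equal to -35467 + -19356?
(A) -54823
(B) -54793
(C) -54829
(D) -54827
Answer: A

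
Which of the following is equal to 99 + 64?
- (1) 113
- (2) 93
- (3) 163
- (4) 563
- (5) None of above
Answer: 3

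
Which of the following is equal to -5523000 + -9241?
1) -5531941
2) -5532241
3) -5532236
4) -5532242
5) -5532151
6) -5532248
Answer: 2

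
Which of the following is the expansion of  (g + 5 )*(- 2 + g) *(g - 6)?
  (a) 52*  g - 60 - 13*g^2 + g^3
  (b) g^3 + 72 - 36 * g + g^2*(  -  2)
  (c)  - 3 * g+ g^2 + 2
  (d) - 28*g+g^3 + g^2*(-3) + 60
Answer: d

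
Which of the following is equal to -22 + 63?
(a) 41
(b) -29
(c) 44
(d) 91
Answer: a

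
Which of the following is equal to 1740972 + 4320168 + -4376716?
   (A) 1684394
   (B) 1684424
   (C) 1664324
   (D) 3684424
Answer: B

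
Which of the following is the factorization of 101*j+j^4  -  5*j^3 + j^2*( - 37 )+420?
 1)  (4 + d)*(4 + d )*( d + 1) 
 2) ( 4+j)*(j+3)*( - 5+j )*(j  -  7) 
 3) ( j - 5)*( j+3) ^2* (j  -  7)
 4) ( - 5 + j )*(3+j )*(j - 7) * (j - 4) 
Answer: 2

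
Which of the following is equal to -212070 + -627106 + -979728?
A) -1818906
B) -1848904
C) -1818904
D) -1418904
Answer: C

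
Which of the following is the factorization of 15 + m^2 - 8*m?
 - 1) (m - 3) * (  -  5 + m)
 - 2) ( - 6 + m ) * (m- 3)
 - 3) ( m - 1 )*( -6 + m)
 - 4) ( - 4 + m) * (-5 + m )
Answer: 1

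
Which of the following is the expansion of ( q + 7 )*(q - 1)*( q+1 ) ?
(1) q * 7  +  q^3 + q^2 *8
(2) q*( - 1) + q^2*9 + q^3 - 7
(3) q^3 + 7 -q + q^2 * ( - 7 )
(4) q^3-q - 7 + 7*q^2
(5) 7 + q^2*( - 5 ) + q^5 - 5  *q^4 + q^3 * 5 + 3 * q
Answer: 4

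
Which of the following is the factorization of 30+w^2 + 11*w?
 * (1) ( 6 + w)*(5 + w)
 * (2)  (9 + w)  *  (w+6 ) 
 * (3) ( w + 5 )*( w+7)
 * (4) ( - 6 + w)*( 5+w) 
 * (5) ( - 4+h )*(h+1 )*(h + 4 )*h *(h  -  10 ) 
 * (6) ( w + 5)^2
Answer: 1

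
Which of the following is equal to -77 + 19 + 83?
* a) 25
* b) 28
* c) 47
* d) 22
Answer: a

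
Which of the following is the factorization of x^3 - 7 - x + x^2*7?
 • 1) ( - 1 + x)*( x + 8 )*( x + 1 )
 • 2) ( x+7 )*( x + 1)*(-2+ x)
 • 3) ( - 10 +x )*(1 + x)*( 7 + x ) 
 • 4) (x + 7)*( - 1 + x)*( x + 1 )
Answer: 4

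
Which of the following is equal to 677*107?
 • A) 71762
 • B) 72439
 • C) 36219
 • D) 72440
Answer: B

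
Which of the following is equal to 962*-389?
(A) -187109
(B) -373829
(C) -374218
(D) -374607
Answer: C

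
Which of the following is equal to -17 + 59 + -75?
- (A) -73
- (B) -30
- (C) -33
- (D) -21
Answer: C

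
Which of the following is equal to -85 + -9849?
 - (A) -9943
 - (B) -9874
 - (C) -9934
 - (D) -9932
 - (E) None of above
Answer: C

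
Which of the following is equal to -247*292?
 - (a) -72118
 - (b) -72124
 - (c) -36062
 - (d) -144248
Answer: b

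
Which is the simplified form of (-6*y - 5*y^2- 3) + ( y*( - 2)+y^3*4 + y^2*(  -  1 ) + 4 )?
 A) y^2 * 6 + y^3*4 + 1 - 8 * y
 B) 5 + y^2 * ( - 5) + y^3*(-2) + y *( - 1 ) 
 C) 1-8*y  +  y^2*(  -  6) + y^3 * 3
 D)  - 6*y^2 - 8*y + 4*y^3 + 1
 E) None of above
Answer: D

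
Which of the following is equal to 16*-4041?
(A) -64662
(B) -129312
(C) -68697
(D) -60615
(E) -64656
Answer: E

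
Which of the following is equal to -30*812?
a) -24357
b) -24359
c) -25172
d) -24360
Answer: d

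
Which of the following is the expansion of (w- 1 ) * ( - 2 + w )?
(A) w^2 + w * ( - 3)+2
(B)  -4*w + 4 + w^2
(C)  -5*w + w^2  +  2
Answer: A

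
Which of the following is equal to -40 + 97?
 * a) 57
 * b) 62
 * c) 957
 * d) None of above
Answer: a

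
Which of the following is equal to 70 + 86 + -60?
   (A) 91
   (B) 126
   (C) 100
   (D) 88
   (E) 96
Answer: E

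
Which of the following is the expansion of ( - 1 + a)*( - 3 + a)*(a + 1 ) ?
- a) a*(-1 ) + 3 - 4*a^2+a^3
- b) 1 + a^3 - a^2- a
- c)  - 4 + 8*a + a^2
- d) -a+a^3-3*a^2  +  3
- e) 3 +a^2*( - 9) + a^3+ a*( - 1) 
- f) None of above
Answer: d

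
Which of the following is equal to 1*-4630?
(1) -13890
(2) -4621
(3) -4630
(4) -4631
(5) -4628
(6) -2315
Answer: 3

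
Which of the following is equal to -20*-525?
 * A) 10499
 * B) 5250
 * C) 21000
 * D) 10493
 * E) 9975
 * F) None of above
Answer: F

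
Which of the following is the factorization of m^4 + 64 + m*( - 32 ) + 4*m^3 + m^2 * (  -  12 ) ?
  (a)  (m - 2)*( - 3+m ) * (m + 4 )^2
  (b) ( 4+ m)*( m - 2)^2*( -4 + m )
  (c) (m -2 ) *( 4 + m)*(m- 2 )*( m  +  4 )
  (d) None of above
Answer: c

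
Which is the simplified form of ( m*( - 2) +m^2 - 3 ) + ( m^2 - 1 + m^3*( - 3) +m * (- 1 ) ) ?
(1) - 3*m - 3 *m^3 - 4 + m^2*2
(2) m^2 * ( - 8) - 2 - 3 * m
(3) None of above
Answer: 1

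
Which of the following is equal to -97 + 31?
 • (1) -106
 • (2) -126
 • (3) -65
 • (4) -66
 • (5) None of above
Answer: 4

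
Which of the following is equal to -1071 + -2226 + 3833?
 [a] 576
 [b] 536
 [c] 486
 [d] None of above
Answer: b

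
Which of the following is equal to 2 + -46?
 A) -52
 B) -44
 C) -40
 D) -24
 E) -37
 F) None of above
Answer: B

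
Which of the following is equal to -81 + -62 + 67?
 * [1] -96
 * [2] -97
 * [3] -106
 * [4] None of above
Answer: 4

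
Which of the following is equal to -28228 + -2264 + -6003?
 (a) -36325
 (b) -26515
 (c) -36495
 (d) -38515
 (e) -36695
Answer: c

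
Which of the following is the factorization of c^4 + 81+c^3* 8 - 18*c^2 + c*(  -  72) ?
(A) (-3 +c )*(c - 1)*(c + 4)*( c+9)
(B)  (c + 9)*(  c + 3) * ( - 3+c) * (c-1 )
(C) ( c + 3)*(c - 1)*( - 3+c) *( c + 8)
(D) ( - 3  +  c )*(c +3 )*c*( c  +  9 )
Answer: B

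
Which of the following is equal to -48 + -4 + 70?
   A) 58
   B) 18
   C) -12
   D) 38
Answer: B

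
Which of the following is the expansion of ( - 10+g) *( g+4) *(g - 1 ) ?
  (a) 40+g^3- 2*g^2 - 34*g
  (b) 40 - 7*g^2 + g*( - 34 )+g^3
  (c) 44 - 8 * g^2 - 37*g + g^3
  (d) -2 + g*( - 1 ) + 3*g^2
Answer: b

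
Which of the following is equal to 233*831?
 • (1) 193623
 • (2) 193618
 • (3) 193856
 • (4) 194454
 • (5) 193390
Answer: 1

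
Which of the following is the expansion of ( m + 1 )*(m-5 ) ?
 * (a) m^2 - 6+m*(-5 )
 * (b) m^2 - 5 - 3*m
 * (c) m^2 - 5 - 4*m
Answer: c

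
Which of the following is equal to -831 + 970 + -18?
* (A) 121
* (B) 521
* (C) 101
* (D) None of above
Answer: A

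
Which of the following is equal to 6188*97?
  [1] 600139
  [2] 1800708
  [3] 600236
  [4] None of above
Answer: 3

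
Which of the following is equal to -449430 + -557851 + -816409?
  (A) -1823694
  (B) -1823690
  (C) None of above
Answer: B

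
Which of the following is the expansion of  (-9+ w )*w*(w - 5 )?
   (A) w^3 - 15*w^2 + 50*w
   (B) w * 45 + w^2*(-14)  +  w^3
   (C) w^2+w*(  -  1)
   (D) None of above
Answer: B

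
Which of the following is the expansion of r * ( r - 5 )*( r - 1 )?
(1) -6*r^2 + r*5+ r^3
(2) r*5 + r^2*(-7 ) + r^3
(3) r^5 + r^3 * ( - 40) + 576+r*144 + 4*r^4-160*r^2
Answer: 1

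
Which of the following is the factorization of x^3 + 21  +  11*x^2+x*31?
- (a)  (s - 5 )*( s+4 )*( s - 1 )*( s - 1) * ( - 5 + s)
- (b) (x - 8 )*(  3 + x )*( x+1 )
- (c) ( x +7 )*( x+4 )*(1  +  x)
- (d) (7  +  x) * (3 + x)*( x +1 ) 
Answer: d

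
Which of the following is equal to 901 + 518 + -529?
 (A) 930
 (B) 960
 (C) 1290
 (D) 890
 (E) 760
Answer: D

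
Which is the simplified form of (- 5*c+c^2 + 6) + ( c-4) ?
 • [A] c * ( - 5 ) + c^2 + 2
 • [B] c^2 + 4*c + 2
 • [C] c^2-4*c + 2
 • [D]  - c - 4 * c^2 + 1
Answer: C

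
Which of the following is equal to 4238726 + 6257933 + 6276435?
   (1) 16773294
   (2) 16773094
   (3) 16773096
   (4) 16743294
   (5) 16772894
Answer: 2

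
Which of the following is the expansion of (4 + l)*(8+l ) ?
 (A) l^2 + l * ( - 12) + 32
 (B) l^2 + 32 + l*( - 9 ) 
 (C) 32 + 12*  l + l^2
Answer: C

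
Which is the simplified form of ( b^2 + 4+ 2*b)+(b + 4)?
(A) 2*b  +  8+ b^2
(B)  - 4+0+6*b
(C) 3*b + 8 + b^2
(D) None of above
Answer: C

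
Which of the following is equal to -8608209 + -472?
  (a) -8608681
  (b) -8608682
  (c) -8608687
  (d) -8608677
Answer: a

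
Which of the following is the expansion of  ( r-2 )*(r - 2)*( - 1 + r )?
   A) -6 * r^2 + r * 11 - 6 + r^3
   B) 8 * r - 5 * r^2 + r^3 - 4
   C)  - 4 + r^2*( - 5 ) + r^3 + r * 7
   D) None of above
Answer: B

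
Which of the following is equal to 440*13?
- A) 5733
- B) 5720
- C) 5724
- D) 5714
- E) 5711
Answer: B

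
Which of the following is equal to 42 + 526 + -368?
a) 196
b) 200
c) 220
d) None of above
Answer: b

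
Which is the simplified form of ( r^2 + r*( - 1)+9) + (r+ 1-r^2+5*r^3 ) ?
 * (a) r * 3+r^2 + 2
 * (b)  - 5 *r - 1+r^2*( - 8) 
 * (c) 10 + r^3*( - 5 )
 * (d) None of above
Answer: d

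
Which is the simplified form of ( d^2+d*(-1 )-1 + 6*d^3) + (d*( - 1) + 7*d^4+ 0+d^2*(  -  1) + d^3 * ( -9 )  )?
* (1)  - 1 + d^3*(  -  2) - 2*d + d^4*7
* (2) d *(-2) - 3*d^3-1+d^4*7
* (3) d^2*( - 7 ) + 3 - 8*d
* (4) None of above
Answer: 2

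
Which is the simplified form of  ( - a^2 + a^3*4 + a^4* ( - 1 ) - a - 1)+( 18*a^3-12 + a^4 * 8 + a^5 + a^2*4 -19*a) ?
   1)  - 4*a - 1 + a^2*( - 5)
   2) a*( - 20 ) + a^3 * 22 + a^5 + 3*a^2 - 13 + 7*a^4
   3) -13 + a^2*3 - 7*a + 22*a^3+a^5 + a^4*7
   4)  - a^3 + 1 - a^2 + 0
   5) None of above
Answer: 2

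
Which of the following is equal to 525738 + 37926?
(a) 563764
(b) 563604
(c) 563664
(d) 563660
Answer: c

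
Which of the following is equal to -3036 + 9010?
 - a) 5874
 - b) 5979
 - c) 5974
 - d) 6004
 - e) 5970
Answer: c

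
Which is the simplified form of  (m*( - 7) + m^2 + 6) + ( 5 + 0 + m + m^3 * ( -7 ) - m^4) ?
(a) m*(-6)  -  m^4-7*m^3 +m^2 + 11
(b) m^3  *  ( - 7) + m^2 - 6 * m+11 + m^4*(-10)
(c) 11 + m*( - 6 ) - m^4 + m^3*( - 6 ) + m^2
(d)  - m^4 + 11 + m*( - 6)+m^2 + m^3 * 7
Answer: a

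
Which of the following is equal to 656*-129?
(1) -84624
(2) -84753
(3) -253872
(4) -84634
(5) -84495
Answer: 1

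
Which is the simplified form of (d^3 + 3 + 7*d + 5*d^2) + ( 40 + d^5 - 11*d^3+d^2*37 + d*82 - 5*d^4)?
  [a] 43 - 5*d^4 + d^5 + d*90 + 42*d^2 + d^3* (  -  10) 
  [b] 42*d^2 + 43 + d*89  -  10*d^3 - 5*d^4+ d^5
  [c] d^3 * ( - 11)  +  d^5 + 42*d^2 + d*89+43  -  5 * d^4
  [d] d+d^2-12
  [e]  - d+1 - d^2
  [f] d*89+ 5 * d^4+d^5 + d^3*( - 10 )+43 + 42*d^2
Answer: b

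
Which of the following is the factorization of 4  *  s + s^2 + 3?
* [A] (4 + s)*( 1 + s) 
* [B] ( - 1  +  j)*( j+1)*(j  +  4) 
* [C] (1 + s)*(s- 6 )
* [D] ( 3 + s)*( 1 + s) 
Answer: D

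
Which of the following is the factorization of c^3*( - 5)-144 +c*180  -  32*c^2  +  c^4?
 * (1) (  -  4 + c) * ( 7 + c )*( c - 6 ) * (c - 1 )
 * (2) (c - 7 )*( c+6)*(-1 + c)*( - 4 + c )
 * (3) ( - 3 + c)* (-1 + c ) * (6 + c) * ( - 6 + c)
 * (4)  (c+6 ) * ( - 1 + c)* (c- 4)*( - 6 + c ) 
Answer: 4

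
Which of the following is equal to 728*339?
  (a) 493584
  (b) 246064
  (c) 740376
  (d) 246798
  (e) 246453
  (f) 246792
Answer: f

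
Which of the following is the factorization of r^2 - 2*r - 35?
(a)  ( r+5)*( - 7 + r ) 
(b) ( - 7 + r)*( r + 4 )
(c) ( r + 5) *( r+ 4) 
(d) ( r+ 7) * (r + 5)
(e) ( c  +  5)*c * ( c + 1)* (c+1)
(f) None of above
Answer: a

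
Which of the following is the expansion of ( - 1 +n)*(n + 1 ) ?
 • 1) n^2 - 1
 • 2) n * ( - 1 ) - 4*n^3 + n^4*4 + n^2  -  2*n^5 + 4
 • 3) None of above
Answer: 1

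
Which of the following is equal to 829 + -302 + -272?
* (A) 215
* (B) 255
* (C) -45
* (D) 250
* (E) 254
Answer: B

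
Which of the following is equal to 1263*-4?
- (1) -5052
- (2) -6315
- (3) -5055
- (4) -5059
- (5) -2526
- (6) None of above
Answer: 1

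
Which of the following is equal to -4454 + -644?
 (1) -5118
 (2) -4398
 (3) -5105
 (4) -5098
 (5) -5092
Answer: 4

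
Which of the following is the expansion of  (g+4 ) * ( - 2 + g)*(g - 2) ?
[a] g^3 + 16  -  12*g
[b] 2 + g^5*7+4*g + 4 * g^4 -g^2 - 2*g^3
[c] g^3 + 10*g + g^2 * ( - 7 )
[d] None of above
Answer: a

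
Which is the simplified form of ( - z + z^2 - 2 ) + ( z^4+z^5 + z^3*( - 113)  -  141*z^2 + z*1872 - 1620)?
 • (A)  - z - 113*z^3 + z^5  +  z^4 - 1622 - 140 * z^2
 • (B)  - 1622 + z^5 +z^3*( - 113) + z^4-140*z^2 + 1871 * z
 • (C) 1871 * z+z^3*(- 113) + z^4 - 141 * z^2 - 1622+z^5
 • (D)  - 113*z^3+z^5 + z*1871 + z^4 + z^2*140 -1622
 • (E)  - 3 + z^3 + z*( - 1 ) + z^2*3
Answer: B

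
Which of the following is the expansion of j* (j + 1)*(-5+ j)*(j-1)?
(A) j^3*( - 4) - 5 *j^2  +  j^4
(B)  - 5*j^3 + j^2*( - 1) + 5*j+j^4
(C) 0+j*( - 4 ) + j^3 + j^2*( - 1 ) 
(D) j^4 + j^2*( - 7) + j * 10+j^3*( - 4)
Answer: B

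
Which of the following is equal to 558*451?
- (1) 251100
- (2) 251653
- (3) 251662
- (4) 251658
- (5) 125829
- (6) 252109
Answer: 4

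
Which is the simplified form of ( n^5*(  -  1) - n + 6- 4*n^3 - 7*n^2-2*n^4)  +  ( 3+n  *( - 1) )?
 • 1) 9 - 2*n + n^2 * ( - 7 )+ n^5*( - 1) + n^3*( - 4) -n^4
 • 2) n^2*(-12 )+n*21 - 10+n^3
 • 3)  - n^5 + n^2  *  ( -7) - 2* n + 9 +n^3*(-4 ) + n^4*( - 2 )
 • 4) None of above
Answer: 3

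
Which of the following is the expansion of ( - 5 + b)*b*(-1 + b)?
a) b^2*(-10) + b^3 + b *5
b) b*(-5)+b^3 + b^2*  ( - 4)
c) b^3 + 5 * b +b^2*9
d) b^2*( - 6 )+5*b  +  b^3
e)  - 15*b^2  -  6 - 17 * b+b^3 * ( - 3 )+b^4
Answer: d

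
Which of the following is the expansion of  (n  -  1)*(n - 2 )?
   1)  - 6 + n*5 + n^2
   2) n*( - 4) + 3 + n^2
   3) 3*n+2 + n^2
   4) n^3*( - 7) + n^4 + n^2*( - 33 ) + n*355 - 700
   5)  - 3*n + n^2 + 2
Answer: 5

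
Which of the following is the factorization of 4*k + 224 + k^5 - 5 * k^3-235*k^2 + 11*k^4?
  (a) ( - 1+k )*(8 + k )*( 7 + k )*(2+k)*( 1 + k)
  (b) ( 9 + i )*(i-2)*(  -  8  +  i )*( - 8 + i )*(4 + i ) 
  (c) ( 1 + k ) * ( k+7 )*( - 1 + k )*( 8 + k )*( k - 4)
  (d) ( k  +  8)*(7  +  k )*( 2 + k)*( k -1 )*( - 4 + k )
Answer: c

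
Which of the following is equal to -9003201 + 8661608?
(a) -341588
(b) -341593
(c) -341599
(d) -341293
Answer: b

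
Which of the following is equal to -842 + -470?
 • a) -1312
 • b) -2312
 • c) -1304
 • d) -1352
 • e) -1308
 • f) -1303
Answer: a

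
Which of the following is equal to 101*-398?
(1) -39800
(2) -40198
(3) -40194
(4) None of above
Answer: 2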